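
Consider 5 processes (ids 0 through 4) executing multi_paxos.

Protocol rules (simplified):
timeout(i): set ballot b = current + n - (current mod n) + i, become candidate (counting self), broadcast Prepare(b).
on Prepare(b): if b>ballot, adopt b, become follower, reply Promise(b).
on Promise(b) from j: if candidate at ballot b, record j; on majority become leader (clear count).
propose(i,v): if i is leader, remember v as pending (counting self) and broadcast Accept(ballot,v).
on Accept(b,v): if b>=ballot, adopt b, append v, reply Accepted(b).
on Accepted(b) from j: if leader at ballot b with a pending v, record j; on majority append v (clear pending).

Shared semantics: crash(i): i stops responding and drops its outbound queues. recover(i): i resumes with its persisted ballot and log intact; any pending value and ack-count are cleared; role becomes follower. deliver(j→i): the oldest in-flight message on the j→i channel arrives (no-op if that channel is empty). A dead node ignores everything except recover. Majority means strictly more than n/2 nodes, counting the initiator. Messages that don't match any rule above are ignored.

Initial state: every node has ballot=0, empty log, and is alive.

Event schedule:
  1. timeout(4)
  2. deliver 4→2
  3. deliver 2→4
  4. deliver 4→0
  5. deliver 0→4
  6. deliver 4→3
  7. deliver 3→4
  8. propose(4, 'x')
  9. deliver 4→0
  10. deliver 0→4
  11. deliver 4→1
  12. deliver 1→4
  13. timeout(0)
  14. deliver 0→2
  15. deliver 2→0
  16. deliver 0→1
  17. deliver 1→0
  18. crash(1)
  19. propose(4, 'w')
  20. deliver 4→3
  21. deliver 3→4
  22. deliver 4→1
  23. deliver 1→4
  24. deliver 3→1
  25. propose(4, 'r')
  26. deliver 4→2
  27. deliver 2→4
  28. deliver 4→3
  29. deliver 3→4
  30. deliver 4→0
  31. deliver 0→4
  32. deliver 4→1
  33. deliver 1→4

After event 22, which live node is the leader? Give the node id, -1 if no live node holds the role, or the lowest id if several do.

1. timeout(4):  <4:cand b9 ->
2. deliver 4→2:  <2:foll b9 ->
3. deliver 2→4:  nop
4. deliver 4→0:  <0:foll b9 ->
5. deliver 0→4:  <4:lead b9 ->
6. deliver 4→3:  <3:foll b9 ->
7. deliver 3→4:  nop
8. propose(4,'x'):  nop
9. deliver 4→0:  <0:foll b9 x>
10. deliver 0→4:  nop
11. deliver 4→1:  <1:foll b9 ->
12. deliver 1→4:  nop
13. timeout(0):  <0:cand b10 x>
14. deliver 0→2:  <2:foll b10 ->
15. deliver 2→0:  nop
16. deliver 0→1:  <1:foll b10 ->
17. deliver 1→0:  <0:lead b10 x>
18. crash(1):  <1:✗foll b10 ->
19. propose(4,'w'):  nop
20. deliver 4→3:  <3:foll b9 x>
21. deliver 3→4:  nop
22. deliver 4→1:  nop

0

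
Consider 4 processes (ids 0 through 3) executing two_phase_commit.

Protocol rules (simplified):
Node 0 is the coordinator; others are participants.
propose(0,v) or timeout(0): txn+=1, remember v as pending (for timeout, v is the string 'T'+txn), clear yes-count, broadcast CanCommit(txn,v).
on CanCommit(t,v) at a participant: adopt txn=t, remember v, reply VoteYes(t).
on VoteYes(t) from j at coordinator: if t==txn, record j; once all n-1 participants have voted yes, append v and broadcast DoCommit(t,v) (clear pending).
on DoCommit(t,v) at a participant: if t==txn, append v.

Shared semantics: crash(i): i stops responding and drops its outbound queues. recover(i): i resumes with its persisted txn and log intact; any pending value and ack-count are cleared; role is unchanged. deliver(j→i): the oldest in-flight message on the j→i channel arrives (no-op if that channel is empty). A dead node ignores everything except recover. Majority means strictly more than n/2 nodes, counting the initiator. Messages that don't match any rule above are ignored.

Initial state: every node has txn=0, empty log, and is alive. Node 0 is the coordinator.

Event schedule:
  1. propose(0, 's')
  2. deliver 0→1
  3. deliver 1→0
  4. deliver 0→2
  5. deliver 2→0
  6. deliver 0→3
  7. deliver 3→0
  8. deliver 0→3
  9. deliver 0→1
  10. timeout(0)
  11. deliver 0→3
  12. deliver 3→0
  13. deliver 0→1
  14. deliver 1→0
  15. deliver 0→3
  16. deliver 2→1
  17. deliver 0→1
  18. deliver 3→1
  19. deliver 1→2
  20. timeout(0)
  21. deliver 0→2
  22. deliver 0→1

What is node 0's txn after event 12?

2

e1 propose(0,'s'): 0[coor,t=1,-]
e2 deliver 0→1: 1[part,t=1,-]
e3 deliver 1→0: ·
e4 deliver 0→2: 2[part,t=1,-]
e5 deliver 2→0: ·
e6 deliver 0→3: 3[part,t=1,-]
e7 deliver 3→0: 0[coor,t=1,s]
e8 deliver 0→3: 3[part,t=1,s]
e9 deliver 0→1: 1[part,t=1,s]
e10 timeout(0): 0[coor,t=2,s]
e11 deliver 0→3: 3[part,t=2,s]
e12 deliver 3→0: ·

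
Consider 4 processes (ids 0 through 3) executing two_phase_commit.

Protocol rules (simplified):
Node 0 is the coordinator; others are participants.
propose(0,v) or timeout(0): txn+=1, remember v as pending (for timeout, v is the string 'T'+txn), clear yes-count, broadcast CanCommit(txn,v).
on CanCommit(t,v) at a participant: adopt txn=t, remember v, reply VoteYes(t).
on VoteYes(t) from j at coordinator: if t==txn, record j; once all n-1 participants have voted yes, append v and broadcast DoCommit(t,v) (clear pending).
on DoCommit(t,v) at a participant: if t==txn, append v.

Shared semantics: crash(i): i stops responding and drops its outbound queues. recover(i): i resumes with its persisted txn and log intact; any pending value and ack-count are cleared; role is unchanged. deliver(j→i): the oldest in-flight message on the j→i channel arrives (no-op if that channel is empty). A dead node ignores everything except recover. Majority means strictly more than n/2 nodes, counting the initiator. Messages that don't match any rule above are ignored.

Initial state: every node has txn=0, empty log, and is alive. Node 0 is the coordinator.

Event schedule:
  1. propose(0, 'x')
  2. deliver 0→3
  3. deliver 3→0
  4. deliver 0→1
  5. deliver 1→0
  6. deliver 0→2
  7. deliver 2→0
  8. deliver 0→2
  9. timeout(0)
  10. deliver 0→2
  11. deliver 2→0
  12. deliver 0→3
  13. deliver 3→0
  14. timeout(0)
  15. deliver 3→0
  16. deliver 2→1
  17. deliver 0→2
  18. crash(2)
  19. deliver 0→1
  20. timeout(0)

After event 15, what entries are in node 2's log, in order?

after 1 — propose(0,'x'): n0:coor/t1/[-]
after 2 — deliver 0→3: n3:part/t1/[-]
after 3 — deliver 3→0: ·
after 4 — deliver 0→1: n1:part/t1/[-]
after 5 — deliver 1→0: ·
after 6 — deliver 0→2: n2:part/t1/[-]
after 7 — deliver 2→0: n0:coor/t1/[x]
after 8 — deliver 0→2: n2:part/t1/[x]
after 9 — timeout(0): n0:coor/t2/[x]
after 10 — deliver 0→2: n2:part/t2/[x]
after 11 — deliver 2→0: ·
after 12 — deliver 0→3: n3:part/t1/[x]
after 13 — deliver 3→0: ·
after 14 — timeout(0): n0:coor/t3/[x]
after 15 — deliver 3→0: ·

x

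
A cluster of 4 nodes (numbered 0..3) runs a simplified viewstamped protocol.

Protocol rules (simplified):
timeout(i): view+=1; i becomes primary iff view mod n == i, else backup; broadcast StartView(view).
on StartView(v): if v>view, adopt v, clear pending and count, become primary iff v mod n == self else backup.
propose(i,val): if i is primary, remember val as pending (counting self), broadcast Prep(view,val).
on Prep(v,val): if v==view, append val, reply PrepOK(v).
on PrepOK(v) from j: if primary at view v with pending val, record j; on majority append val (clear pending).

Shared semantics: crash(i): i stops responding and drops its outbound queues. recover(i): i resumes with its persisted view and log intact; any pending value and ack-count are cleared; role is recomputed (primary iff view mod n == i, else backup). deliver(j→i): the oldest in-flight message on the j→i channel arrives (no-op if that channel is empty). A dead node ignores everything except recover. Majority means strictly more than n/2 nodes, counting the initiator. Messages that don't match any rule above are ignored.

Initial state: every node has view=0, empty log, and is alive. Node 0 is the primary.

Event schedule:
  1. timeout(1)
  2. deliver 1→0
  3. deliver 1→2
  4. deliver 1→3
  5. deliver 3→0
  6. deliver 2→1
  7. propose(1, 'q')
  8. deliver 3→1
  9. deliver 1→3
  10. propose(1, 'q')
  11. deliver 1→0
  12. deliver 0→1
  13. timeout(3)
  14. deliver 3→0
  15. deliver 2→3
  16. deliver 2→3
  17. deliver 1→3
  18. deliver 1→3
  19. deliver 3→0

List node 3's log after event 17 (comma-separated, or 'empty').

1. timeout(1):  <1:prim v1 ->
2. deliver 1→0:  <0:back v1 ->
3. deliver 1→2:  <2:back v1 ->
4. deliver 1→3:  <3:back v1 ->
5. deliver 3→0:  nop
6. deliver 2→1:  nop
7. propose(1,'q'):  nop
8. deliver 3→1:  nop
9. deliver 1→3:  <3:back v1 q>
10. propose(1,'q'):  nop
11. deliver 1→0:  <0:back v1 q>
12. deliver 0→1:  nop
13. timeout(3):  <3:back v2 q>
14. deliver 3→0:  <0:back v2 q>
15. deliver 2→3:  nop
16. deliver 2→3:  nop
17. deliver 1→3:  nop

q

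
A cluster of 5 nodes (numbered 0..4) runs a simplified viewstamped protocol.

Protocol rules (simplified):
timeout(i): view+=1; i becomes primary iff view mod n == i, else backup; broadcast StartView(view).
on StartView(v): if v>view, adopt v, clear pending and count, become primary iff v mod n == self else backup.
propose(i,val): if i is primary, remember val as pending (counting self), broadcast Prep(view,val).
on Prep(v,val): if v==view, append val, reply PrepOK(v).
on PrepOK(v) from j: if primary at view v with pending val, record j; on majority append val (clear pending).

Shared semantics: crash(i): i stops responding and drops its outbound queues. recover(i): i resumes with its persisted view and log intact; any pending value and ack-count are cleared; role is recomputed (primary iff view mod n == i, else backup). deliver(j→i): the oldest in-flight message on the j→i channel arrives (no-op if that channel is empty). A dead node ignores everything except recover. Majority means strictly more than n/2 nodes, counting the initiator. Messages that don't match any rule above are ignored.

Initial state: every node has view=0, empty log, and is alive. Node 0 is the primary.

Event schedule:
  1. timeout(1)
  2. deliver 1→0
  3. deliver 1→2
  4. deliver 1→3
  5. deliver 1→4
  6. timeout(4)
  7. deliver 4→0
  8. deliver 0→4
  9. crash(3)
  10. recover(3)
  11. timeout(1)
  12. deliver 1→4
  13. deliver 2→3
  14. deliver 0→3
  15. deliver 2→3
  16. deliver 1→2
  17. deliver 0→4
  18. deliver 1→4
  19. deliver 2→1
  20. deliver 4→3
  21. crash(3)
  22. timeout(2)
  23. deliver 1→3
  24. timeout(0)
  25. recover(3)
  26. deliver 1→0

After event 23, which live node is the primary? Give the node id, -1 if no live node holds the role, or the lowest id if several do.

after 1 — timeout(1): n1:prim/v1/[-]
after 2 — deliver 1→0: n0:back/v1/[-]
after 3 — deliver 1→2: n2:back/v1/[-]
after 4 — deliver 1→3: n3:back/v1/[-]
after 5 — deliver 1→4: n4:back/v1/[-]
after 6 — timeout(4): n4:back/v2/[-]
after 7 — deliver 4→0: n0:back/v2/[-]
after 8 — deliver 0→4: ·
after 9 — crash(3): n3:✗back/v1/[-]
after 10 — recover(3): n3:back/v1/[-]
after 11 — timeout(1): n1:back/v2/[-]
after 12 — deliver 1→4: ·
after 13 — deliver 2→3: ·
after 14 — deliver 0→3: ·
after 15 — deliver 2→3: ·
after 16 — deliver 1→2: n2:prim/v2/[-]
after 17 — deliver 0→4: ·
after 18 — deliver 1→4: ·
after 19 — deliver 2→1: ·
after 20 — deliver 4→3: n3:back/v2/[-]
after 21 — crash(3): n3:✗back/v2/[-]
after 22 — timeout(2): n2:back/v3/[-]
after 23 — deliver 1→3: ·

-1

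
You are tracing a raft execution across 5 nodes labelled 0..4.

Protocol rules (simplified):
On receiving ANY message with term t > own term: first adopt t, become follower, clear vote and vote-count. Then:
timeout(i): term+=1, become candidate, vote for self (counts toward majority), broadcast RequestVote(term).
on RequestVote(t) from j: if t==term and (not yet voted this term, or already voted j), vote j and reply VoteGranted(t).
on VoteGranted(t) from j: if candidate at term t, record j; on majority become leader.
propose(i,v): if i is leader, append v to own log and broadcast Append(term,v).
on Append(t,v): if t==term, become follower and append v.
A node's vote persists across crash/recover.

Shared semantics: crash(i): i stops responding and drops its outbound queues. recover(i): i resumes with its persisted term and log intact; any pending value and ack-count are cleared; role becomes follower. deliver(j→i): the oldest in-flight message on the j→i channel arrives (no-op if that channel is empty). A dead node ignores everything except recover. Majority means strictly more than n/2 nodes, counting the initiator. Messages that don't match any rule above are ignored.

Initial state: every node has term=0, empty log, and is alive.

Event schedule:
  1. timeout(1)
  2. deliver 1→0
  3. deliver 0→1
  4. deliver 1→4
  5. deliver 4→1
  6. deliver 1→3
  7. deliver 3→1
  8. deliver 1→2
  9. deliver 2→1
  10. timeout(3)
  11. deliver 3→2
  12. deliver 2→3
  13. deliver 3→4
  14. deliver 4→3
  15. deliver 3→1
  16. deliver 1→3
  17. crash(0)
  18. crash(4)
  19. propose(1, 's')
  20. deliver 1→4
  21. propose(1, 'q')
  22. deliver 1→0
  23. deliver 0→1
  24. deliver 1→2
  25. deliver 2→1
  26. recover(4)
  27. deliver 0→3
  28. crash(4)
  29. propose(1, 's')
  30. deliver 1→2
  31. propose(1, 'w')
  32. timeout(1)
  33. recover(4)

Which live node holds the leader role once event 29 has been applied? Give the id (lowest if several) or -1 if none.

3

after 1 — timeout(1): n1:cand/t1/[-]
after 2 — deliver 1→0: n0:foll/t1/[-]
after 3 — deliver 0→1: ·
after 4 — deliver 1→4: n4:foll/t1/[-]
after 5 — deliver 4→1: n1:lead/t1/[-]
after 6 — deliver 1→3: n3:foll/t1/[-]
after 7 — deliver 3→1: ·
after 8 — deliver 1→2: n2:foll/t1/[-]
after 9 — deliver 2→1: ·
after 10 — timeout(3): n3:cand/t2/[-]
after 11 — deliver 3→2: n2:foll/t2/[-]
after 12 — deliver 2→3: ·
after 13 — deliver 3→4: n4:foll/t2/[-]
after 14 — deliver 4→3: n3:lead/t2/[-]
after 15 — deliver 3→1: n1:foll/t2/[-]
after 16 — deliver 1→3: ·
after 17 — crash(0): n0:✗foll/t1/[-]
after 18 — crash(4): n4:✗foll/t2/[-]
after 19 — propose(1,'s'): ·
after 20 — deliver 1→4: ·
after 21 — propose(1,'q'): ·
after 22 — deliver 1→0: ·
after 23 — deliver 0→1: ·
after 24 — deliver 1→2: ·
after 25 — deliver 2→1: ·
after 26 — recover(4): n4:foll/t2/[-]
after 27 — deliver 0→3: ·
after 28 — crash(4): n4:✗foll/t2/[-]
after 29 — propose(1,'s'): ·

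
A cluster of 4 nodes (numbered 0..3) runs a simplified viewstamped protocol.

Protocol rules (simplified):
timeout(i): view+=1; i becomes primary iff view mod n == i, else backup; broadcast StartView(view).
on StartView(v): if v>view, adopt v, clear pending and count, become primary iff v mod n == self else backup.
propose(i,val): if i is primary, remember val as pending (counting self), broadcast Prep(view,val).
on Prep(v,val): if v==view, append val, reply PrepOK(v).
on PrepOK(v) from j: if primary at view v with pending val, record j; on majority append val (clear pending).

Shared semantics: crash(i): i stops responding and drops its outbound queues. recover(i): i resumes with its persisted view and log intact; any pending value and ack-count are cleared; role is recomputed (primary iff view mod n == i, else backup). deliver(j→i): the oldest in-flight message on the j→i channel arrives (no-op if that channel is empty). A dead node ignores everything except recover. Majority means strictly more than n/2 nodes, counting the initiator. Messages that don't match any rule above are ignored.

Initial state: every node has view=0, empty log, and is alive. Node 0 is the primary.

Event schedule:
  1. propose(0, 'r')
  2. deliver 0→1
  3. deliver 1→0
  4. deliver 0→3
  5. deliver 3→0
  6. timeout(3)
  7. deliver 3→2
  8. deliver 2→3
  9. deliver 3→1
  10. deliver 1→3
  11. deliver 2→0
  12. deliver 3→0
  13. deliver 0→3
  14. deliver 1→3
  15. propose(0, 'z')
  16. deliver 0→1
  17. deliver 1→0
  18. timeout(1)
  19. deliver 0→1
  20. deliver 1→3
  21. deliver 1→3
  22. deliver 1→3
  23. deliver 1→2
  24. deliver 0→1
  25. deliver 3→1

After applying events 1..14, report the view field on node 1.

1. propose(0,'r'):  nop
2. deliver 0→1:  <1:back v0 r>
3. deliver 1→0:  nop
4. deliver 0→3:  <3:back v0 r>
5. deliver 3→0:  <0:prim v0 r>
6. timeout(3):  <3:back v1 r>
7. deliver 3→2:  <2:back v1 ->
8. deliver 2→3:  nop
9. deliver 3→1:  <1:prim v1 r>
10. deliver 1→3:  nop
11. deliver 2→0:  nop
12. deliver 3→0:  <0:back v1 r>
13. deliver 0→3:  nop
14. deliver 1→3:  nop

1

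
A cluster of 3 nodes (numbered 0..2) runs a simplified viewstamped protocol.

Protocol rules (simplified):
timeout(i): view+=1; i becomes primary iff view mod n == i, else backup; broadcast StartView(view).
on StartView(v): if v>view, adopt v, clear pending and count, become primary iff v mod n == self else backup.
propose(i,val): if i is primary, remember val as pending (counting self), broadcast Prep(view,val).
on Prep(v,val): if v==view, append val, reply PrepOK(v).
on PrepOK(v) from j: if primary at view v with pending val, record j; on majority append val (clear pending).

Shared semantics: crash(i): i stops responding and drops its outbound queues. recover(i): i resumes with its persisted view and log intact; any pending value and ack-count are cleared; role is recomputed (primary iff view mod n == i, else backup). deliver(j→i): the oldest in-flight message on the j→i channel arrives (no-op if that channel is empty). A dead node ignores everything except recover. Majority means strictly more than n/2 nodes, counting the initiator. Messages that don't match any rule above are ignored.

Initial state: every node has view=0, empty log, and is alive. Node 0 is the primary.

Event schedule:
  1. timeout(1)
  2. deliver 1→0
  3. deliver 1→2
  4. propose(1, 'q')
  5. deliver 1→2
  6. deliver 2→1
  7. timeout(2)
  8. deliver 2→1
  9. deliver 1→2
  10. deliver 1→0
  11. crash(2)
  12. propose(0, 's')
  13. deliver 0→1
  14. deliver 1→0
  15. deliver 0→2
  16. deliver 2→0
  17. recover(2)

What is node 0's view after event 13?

step 1 timeout(1): 1={prim,v=1,log=-}
step 2 deliver 1→0: 0={back,v=1,log=-}
step 3 deliver 1→2: 2={back,v=1,log=-}
step 4 propose(1,'q'): —
step 5 deliver 1→2: 2={back,v=1,log=q}
step 6 deliver 2→1: 1={prim,v=1,log=q}
step 7 timeout(2): 2={prim,v=2,log=q}
step 8 deliver 2→1: 1={back,v=2,log=q}
step 9 deliver 1→2: —
step 10 deliver 1→0: 0={back,v=1,log=q}
step 11 crash(2): 2={✗prim,v=2,log=q}
step 12 propose(0,'s'): —
step 13 deliver 0→1: —

1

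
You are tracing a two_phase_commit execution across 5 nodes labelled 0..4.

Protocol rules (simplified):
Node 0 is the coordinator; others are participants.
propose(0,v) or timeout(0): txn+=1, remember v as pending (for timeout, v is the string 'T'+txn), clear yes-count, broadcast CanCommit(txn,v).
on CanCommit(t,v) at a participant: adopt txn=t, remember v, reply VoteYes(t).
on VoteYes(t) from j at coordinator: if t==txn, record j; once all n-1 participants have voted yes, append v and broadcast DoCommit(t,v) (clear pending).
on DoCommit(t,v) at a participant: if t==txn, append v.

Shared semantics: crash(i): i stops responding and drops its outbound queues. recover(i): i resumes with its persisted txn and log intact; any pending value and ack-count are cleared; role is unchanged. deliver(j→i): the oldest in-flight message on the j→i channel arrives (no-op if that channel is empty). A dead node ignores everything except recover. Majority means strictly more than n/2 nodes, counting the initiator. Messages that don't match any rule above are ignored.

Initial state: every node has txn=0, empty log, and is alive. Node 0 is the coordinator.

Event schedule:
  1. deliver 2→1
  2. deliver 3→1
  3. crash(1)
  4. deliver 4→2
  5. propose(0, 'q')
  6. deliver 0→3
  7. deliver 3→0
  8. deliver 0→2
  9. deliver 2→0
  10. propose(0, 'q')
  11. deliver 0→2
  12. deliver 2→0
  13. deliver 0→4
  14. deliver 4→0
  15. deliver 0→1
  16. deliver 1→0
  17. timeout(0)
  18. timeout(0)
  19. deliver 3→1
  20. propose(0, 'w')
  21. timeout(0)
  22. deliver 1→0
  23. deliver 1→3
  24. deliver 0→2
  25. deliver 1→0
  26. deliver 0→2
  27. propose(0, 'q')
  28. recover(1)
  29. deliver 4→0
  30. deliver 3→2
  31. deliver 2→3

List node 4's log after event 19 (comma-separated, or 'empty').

1. deliver 2→1:  nop
2. deliver 3→1:  nop
3. crash(1):  <1:✗part t0 ->
4. deliver 4→2:  nop
5. propose(0,'q'):  <0:coor t1 ->
6. deliver 0→3:  <3:part t1 ->
7. deliver 3→0:  nop
8. deliver 0→2:  <2:part t1 ->
9. deliver 2→0:  nop
10. propose(0,'q'):  <0:coor t2 ->
11. deliver 0→2:  <2:part t2 ->
12. deliver 2→0:  nop
13. deliver 0→4:  <4:part t1 ->
14. deliver 4→0:  nop
15. deliver 0→1:  nop
16. deliver 1→0:  nop
17. timeout(0):  <0:coor t3 ->
18. timeout(0):  <0:coor t4 ->
19. deliver 3→1:  nop

empty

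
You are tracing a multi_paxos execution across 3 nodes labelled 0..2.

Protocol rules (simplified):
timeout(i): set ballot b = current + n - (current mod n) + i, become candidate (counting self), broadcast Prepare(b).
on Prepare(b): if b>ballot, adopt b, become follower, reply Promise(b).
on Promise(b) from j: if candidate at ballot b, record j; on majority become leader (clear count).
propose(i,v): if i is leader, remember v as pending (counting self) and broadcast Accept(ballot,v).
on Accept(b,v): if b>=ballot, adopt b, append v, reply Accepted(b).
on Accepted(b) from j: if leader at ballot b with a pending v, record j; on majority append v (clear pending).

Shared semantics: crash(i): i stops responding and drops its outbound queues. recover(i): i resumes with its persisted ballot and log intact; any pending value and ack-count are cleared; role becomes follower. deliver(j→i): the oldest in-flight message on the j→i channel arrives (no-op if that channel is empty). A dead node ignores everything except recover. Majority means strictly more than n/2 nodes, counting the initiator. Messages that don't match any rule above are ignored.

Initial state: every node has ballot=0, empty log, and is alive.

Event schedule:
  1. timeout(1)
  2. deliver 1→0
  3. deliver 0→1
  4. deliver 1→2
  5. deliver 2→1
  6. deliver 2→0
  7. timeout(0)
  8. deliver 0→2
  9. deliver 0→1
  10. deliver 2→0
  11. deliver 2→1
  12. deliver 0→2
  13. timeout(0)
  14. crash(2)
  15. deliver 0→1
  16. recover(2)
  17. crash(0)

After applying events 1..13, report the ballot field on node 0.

step 1 timeout(1): 1={cand,b=4,log=-}
step 2 deliver 1→0: 0={foll,b=4,log=-}
step 3 deliver 0→1: 1={lead,b=4,log=-}
step 4 deliver 1→2: 2={foll,b=4,log=-}
step 5 deliver 2→1: —
step 6 deliver 2→0: —
step 7 timeout(0): 0={cand,b=6,log=-}
step 8 deliver 0→2: 2={foll,b=6,log=-}
step 9 deliver 0→1: 1={foll,b=6,log=-}
step 10 deliver 2→0: 0={lead,b=6,log=-}
step 11 deliver 2→1: —
step 12 deliver 0→2: —
step 13 timeout(0): 0={cand,b=9,log=-}

9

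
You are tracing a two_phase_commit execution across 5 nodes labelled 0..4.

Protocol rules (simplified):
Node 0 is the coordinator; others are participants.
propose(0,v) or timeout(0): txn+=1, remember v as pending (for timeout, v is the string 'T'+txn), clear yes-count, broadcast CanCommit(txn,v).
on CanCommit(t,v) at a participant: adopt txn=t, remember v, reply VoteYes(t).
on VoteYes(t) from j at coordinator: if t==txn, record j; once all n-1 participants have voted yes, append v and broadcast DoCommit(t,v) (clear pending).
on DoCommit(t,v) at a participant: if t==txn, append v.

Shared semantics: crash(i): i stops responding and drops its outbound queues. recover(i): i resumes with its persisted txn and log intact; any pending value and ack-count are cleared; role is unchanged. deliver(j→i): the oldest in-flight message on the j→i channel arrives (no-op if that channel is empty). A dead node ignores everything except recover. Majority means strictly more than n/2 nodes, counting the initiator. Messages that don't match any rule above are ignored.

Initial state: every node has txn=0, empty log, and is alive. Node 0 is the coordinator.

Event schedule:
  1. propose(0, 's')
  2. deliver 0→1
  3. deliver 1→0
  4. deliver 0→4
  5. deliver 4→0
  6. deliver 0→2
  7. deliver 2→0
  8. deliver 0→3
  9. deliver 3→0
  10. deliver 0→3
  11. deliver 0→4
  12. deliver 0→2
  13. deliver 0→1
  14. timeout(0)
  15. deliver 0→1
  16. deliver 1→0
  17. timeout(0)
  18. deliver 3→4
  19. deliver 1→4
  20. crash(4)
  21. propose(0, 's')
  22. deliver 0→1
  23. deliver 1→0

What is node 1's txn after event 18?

2

after 1 — propose(0,'s'): n0:coor/t1/[-]
after 2 — deliver 0→1: n1:part/t1/[-]
after 3 — deliver 1→0: ·
after 4 — deliver 0→4: n4:part/t1/[-]
after 5 — deliver 4→0: ·
after 6 — deliver 0→2: n2:part/t1/[-]
after 7 — deliver 2→0: ·
after 8 — deliver 0→3: n3:part/t1/[-]
after 9 — deliver 3→0: n0:coor/t1/[s]
after 10 — deliver 0→3: n3:part/t1/[s]
after 11 — deliver 0→4: n4:part/t1/[s]
after 12 — deliver 0→2: n2:part/t1/[s]
after 13 — deliver 0→1: n1:part/t1/[s]
after 14 — timeout(0): n0:coor/t2/[s]
after 15 — deliver 0→1: n1:part/t2/[s]
after 16 — deliver 1→0: ·
after 17 — timeout(0): n0:coor/t3/[s]
after 18 — deliver 3→4: ·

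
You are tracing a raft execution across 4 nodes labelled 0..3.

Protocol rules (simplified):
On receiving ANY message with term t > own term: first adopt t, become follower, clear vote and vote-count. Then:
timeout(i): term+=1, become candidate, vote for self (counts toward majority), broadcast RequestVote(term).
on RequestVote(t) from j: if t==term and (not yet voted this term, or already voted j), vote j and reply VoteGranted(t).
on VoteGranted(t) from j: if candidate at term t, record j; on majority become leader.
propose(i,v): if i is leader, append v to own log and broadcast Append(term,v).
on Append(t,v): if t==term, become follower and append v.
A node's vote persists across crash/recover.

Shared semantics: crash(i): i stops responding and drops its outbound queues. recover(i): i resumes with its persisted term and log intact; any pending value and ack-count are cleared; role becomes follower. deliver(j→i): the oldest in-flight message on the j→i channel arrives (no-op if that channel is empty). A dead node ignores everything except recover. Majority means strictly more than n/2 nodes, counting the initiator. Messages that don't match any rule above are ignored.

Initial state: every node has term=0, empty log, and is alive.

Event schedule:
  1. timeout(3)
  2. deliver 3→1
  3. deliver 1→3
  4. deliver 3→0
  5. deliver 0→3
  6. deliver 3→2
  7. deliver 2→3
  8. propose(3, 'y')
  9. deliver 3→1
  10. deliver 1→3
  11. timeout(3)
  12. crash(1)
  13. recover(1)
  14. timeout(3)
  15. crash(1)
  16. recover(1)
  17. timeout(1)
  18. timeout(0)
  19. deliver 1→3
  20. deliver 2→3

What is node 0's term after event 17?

[1] timeout(3) → N3(cand t1 [-])
[2] deliver 3→1 → N1(foll t1 [-])
[3] deliver 1→3 → ∅
[4] deliver 3→0 → N0(foll t1 [-])
[5] deliver 0→3 → N3(lead t1 [-])
[6] deliver 3→2 → N2(foll t1 [-])
[7] deliver 2→3 → ∅
[8] propose(3,'y') → N3(lead t1 [y])
[9] deliver 3→1 → N1(foll t1 [y])
[10] deliver 1→3 → ∅
[11] timeout(3) → N3(cand t2 [y])
[12] crash(1) → N1(✗foll t1 [y])
[13] recover(1) → N1(foll t1 [y])
[14] timeout(3) → N3(cand t3 [y])
[15] crash(1) → N1(✗foll t1 [y])
[16] recover(1) → N1(foll t1 [y])
[17] timeout(1) → N1(cand t2 [y])

1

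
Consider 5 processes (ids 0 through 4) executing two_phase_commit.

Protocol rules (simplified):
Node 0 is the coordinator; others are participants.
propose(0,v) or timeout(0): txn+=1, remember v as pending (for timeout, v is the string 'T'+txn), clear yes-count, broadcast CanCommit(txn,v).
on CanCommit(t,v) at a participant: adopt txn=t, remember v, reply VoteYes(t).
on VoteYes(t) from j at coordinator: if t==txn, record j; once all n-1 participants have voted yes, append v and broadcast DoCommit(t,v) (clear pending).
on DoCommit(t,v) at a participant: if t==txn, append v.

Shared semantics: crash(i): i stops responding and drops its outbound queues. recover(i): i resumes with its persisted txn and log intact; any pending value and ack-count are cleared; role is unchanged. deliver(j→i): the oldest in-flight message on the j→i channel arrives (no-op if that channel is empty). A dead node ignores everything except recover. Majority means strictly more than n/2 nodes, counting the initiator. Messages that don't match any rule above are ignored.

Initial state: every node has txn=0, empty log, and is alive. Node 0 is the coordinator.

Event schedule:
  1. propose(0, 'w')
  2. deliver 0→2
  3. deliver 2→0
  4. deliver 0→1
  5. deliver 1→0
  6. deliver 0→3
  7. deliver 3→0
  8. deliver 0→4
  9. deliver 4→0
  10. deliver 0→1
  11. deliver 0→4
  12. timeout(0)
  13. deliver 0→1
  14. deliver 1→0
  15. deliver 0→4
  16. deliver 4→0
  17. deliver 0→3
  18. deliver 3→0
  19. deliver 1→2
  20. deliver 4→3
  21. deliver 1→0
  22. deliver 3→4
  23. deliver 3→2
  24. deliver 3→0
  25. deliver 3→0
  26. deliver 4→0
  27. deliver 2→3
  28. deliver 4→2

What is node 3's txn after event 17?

step 1 propose(0,'w'): 0={coor,t=1,log=-}
step 2 deliver 0→2: 2={part,t=1,log=-}
step 3 deliver 2→0: —
step 4 deliver 0→1: 1={part,t=1,log=-}
step 5 deliver 1→0: —
step 6 deliver 0→3: 3={part,t=1,log=-}
step 7 deliver 3→0: —
step 8 deliver 0→4: 4={part,t=1,log=-}
step 9 deliver 4→0: 0={coor,t=1,log=w}
step 10 deliver 0→1: 1={part,t=1,log=w}
step 11 deliver 0→4: 4={part,t=1,log=w}
step 12 timeout(0): 0={coor,t=2,log=w}
step 13 deliver 0→1: 1={part,t=2,log=w}
step 14 deliver 1→0: —
step 15 deliver 0→4: 4={part,t=2,log=w}
step 16 deliver 4→0: —
step 17 deliver 0→3: 3={part,t=1,log=w}

1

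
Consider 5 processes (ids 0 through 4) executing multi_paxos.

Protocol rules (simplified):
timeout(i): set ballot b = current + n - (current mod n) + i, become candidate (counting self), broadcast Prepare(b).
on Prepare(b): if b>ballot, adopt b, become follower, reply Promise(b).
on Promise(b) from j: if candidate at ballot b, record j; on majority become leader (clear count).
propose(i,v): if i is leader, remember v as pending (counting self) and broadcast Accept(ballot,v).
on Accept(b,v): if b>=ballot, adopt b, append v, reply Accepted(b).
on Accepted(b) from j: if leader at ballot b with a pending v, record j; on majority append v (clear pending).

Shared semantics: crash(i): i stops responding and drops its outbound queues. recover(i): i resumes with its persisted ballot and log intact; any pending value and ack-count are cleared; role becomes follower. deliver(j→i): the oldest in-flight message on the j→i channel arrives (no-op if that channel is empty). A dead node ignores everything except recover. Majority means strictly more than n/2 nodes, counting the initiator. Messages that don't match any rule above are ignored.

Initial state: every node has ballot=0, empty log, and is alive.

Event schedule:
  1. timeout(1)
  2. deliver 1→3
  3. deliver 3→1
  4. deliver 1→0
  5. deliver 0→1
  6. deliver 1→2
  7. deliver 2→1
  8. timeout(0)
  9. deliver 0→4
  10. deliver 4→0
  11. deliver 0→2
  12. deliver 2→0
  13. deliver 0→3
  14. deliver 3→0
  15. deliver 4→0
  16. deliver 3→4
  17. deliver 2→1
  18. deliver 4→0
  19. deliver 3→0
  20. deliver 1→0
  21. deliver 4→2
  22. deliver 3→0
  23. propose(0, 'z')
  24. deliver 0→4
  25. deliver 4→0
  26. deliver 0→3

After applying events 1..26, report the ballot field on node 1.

after 1 — timeout(1): n1:cand/b6/[-]
after 2 — deliver 1→3: n3:foll/b6/[-]
after 3 — deliver 3→1: ·
after 4 — deliver 1→0: n0:foll/b6/[-]
after 5 — deliver 0→1: n1:lead/b6/[-]
after 6 — deliver 1→2: n2:foll/b6/[-]
after 7 — deliver 2→1: ·
after 8 — timeout(0): n0:cand/b10/[-]
after 9 — deliver 0→4: n4:foll/b10/[-]
after 10 — deliver 4→0: ·
after 11 — deliver 0→2: n2:foll/b10/[-]
after 12 — deliver 2→0: n0:lead/b10/[-]
after 13 — deliver 0→3: n3:foll/b10/[-]
after 14 — deliver 3→0: ·
after 15 — deliver 4→0: ·
after 16 — deliver 3→4: ·
after 17 — deliver 2→1: ·
after 18 — deliver 4→0: ·
after 19 — deliver 3→0: ·
after 20 — deliver 1→0: ·
after 21 — deliver 4→2: ·
after 22 — deliver 3→0: ·
after 23 — propose(0,'z'): ·
after 24 — deliver 0→4: n4:foll/b10/[z]
after 25 — deliver 4→0: ·
after 26 — deliver 0→3: n3:foll/b10/[z]

6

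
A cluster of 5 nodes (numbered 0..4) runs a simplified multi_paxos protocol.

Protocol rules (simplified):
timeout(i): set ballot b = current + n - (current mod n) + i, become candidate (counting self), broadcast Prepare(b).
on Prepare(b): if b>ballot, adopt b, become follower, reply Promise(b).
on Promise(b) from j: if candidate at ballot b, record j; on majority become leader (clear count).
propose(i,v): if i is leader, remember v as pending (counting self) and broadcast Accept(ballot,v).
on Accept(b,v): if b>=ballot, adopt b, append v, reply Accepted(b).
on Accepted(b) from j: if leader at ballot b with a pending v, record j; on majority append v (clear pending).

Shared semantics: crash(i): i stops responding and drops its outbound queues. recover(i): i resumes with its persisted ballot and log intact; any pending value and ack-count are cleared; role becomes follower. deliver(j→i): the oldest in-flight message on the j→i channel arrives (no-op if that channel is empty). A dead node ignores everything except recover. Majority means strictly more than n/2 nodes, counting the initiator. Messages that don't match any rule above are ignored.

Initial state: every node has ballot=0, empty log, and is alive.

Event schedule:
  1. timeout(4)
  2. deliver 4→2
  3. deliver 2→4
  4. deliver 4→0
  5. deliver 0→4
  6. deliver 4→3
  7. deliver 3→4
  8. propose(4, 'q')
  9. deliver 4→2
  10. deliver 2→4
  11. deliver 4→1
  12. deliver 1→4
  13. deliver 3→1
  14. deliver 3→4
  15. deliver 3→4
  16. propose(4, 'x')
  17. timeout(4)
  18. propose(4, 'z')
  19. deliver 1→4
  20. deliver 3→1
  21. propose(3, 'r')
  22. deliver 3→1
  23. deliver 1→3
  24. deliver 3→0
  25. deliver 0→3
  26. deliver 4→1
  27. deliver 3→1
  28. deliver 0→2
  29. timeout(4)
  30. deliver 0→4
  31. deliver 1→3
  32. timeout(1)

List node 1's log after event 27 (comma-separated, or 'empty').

q

step 1 timeout(4): 4={cand,b=9,log=-}
step 2 deliver 4→2: 2={foll,b=9,log=-}
step 3 deliver 2→4: —
step 4 deliver 4→0: 0={foll,b=9,log=-}
step 5 deliver 0→4: 4={lead,b=9,log=-}
step 6 deliver 4→3: 3={foll,b=9,log=-}
step 7 deliver 3→4: —
step 8 propose(4,'q'): —
step 9 deliver 4→2: 2={foll,b=9,log=q}
step 10 deliver 2→4: —
step 11 deliver 4→1: 1={foll,b=9,log=-}
step 12 deliver 1→4: —
step 13 deliver 3→1: —
step 14 deliver 3→4: —
step 15 deliver 3→4: —
step 16 propose(4,'x'): —
step 17 timeout(4): 4={cand,b=14,log=-}
step 18 propose(4,'z'): —
step 19 deliver 1→4: —
step 20 deliver 3→1: —
step 21 propose(3,'r'): —
step 22 deliver 3→1: —
step 23 deliver 1→3: —
step 24 deliver 3→0: —
step 25 deliver 0→3: —
step 26 deliver 4→1: 1={foll,b=9,log=q}
step 27 deliver 3→1: —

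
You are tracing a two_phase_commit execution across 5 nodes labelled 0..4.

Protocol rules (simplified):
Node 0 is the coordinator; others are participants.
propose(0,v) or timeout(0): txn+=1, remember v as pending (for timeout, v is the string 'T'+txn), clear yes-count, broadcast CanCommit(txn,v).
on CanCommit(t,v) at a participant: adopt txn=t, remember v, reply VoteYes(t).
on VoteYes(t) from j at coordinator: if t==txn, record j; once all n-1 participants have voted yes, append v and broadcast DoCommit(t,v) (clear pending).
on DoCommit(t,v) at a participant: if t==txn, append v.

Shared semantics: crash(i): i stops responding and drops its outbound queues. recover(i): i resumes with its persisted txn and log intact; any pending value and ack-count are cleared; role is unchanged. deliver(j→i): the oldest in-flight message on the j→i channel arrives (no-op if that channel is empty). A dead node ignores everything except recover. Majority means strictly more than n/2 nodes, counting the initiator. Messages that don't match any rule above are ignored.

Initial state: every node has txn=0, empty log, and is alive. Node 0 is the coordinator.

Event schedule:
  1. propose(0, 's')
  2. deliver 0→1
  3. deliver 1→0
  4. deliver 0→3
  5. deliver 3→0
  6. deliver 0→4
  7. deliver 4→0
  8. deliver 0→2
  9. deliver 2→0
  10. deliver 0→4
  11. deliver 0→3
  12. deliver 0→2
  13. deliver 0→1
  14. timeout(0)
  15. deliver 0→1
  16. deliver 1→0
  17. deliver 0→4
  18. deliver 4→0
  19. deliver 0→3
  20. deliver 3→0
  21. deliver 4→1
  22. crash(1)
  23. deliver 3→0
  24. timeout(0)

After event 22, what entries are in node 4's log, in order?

s

step 1 propose(0,'s'): 0={coor,t=1,log=-}
step 2 deliver 0→1: 1={part,t=1,log=-}
step 3 deliver 1→0: —
step 4 deliver 0→3: 3={part,t=1,log=-}
step 5 deliver 3→0: —
step 6 deliver 0→4: 4={part,t=1,log=-}
step 7 deliver 4→0: —
step 8 deliver 0→2: 2={part,t=1,log=-}
step 9 deliver 2→0: 0={coor,t=1,log=s}
step 10 deliver 0→4: 4={part,t=1,log=s}
step 11 deliver 0→3: 3={part,t=1,log=s}
step 12 deliver 0→2: 2={part,t=1,log=s}
step 13 deliver 0→1: 1={part,t=1,log=s}
step 14 timeout(0): 0={coor,t=2,log=s}
step 15 deliver 0→1: 1={part,t=2,log=s}
step 16 deliver 1→0: —
step 17 deliver 0→4: 4={part,t=2,log=s}
step 18 deliver 4→0: —
step 19 deliver 0→3: 3={part,t=2,log=s}
step 20 deliver 3→0: —
step 21 deliver 4→1: —
step 22 crash(1): 1={✗part,t=2,log=s}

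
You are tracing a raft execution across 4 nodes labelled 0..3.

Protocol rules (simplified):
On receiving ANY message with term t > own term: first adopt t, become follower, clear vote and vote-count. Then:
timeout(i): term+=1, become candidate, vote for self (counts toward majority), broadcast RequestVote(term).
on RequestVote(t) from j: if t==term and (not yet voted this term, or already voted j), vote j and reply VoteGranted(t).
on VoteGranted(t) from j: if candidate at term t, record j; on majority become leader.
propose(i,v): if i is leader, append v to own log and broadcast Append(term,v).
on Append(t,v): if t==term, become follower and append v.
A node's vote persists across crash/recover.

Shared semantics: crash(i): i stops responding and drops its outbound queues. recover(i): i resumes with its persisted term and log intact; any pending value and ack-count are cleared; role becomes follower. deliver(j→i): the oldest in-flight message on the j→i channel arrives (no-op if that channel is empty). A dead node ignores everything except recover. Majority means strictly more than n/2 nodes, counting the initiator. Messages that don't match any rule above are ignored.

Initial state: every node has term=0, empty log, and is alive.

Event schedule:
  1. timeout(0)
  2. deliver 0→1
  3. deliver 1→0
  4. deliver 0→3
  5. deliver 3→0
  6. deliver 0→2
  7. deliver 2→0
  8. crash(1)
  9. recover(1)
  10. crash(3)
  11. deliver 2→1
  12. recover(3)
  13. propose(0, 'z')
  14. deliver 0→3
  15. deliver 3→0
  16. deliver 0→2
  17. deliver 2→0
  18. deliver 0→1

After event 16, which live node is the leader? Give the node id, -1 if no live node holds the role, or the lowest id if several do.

0

after 1 — timeout(0): n0:cand/t1/[-]
after 2 — deliver 0→1: n1:foll/t1/[-]
after 3 — deliver 1→0: ·
after 4 — deliver 0→3: n3:foll/t1/[-]
after 5 — deliver 3→0: n0:lead/t1/[-]
after 6 — deliver 0→2: n2:foll/t1/[-]
after 7 — deliver 2→0: ·
after 8 — crash(1): n1:✗foll/t1/[-]
after 9 — recover(1): n1:foll/t1/[-]
after 10 — crash(3): n3:✗foll/t1/[-]
after 11 — deliver 2→1: ·
after 12 — recover(3): n3:foll/t1/[-]
after 13 — propose(0,'z'): n0:lead/t1/[z]
after 14 — deliver 0→3: n3:foll/t1/[z]
after 15 — deliver 3→0: ·
after 16 — deliver 0→2: n2:foll/t1/[z]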